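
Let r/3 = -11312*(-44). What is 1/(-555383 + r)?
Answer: 1/937801 ≈ 1.0663e-6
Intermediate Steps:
r = 1493184 (r = 3*(-11312*(-44)) = 3*497728 = 1493184)
1/(-555383 + r) = 1/(-555383 + 1493184) = 1/937801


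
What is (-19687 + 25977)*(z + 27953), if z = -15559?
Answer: 77958260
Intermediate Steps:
(-19687 + 25977)*(z + 27953) = (-19687 + 25977)*(-15559 + 27953) = 6290*12394 = 77958260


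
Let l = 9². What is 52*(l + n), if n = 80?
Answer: 8372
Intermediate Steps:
l = 81
52*(l + n) = 52*(81 + 80) = 52*161 = 8372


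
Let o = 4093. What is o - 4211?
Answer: -118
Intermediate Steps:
o - 4211 = 4093 - 4211 = -118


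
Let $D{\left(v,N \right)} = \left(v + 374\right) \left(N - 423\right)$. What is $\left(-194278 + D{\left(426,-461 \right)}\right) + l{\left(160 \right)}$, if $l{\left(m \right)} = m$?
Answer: $-901318$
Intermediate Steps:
$D{\left(v,N \right)} = \left(-423 + N\right) \left(374 + v\right)$ ($D{\left(v,N \right)} = \left(374 + v\right) \left(-423 + N\right) = \left(-423 + N\right) \left(374 + v\right)$)
$\left(-194278 + D{\left(426,-461 \right)}\right) + l{\left(160 \right)} = \left(-194278 - 707200\right) + 160 = -901478 + 160 = -901318$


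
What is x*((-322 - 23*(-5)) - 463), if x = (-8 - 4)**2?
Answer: -96480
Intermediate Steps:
x = 144 (x = (-12)**2 = 144)
x*((-322 - 23*(-5)) - 463) = 144*((-322 - 23*(-5)) - 463) = 144*((-322 + 115) - 463) = 144*(-207 - 463) = 144*(-670) = -96480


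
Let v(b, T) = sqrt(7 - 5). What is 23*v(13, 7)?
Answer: 23*sqrt(2) ≈ 32.527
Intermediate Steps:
v(b, T) = sqrt(2)
23*v(13, 7) = 23*sqrt(2)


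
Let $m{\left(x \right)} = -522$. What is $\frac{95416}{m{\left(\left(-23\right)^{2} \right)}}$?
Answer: $- \frac{47708}{261} \approx -182.79$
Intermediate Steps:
$\frac{95416}{m{\left(\left(-23\right)^{2} \right)}} = \frac{95416}{-522} = 95416 \left(- \frac{1}{522}\right) = - \frac{47708}{261}$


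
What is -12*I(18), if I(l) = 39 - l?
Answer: -252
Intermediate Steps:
-12*I(18) = -12*(39 - 1*18) = -12*(39 - 18) = -12*21 = -252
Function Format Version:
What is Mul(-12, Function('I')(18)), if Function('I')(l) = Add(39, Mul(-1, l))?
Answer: -252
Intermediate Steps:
Mul(-12, Function('I')(18)) = Mul(-12, Add(39, Mul(-1, 18))) = Mul(-12, Add(39, -18)) = Mul(-12, 21) = -252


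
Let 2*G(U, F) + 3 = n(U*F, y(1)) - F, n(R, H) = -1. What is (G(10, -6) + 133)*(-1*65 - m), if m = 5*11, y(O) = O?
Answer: -16080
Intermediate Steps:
m = 55
G(U, F) = -2 - F/2 (G(U, F) = -3/2 + (-1 - F)/2 = -3/2 + (-1/2 - F/2) = -2 - F/2)
(G(10, -6) + 133)*(-1*65 - m) = ((-2 - 1/2*(-6)) + 133)*(-1*65 - 1*55) = ((-2 + 3) + 133)*(-65 - 55) = (1 + 133)*(-120) = 134*(-120) = -16080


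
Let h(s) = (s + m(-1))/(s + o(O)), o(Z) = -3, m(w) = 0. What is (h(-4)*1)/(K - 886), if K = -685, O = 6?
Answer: -4/10997 ≈ -0.00036374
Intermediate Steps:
h(s) = s/(-3 + s) (h(s) = (s + 0)/(s - 3) = s/(-3 + s))
(h(-4)*1)/(K - 886) = (-4/(-3 - 4)*1)/(-685 - 886) = (-4/(-7)*1)/(-1571) = (-4*(-⅐)*1)*(-1/1571) = ((4/7)*1)*(-1/1571) = (4/7)*(-1/1571) = -4/10997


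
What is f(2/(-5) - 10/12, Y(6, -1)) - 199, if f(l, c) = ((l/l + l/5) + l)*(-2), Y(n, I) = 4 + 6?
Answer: -4951/25 ≈ -198.04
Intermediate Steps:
Y(n, I) = 10
f(l, c) = -2 - 12*l/5 (f(l, c) = ((1 + l*(⅕)) + l)*(-2) = ((1 + l/5) + l)*(-2) = (1 + 6*l/5)*(-2) = -2 - 12*l/5)
f(2/(-5) - 10/12, Y(6, -1)) - 199 = (-2 - 12*(2/(-5) - 10/12)/5) - 199 = (-2 - 12*(2*(-⅕) - 10*1/12)/5) - 199 = (-2 - 12*(-⅖ - ⅚)/5) - 199 = (-2 - 12/5*(-37/30)) - 199 = (-2 + 74/25) - 199 = 24/25 - 199 = -4951/25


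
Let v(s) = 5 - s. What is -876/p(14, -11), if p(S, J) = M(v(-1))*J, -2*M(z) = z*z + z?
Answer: -292/77 ≈ -3.7922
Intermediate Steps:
M(z) = -z/2 - z**2/2 (M(z) = -(z*z + z)/2 = -(z**2 + z)/2 = -(z + z**2)/2 = -z/2 - z**2/2)
p(S, J) = -21*J (p(S, J) = (-(5 - 1*(-1))*(1 + (5 - 1*(-1)))/2)*J = (-(5 + 1)*(1 + (5 + 1))/2)*J = (-1/2*6*(1 + 6))*J = (-1/2*6*7)*J = -21*J)
-876/p(14, -11) = -876/((-21*(-11))) = -876/231 = -876*1/231 = -292/77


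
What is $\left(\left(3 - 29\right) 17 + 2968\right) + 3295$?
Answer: $5821$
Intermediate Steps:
$\left(\left(3 - 29\right) 17 + 2968\right) + 3295 = \left(\left(-26\right) 17 + 2968\right) + 3295 = \left(-442 + 2968\right) + 3295 = 2526 + 3295 = 5821$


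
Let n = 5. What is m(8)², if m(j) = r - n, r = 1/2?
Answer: 81/4 ≈ 20.250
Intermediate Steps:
r = ½ ≈ 0.50000
m(j) = -9/2 (m(j) = ½ - 1*5 = ½ - 5 = -9/2)
m(8)² = (-9/2)² = 81/4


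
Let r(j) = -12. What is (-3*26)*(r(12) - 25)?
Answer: 2886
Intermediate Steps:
(-3*26)*(r(12) - 25) = (-3*26)*(-12 - 25) = -78*(-37) = 2886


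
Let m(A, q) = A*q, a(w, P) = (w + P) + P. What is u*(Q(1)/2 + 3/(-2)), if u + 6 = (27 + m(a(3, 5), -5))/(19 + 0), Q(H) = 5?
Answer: -8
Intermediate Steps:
a(w, P) = w + 2*P (a(w, P) = (P + w) + P = w + 2*P)
u = -8 (u = -6 + (27 + (3 + 2*5)*(-5))/(19 + 0) = -6 + (27 + (3 + 10)*(-5))/19 = -6 + (27 + 13*(-5))*(1/19) = -6 + (27 - 65)*(1/19) = -6 - 38*1/19 = -6 - 2 = -8)
u*(Q(1)/2 + 3/(-2)) = -8*(5/2 + 3/(-2)) = -8*(5*(1/2) + 3*(-1/2)) = -8*(5/2 - 3/2) = -8*1 = -8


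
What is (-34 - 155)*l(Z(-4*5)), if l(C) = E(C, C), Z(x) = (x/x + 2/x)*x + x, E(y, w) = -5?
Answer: 945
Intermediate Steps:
Z(x) = x + x*(1 + 2/x) (Z(x) = (1 + 2/x)*x + x = x*(1 + 2/x) + x = x + x*(1 + 2/x))
l(C) = -5
(-34 - 155)*l(Z(-4*5)) = (-34 - 155)*(-5) = -189*(-5) = 945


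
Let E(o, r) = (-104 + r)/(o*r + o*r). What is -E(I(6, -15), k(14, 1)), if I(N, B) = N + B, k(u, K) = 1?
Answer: -103/18 ≈ -5.7222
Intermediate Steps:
I(N, B) = B + N
E(o, r) = (-104 + r)/(2*o*r) (E(o, r) = (-104 + r)/((2*o*r)) = (-104 + r)*(1/(2*o*r)) = (-104 + r)/(2*o*r))
-E(I(6, -15), k(14, 1)) = -(-104 + 1)/(2*(-15 + 6)*1) = -(-103)/(2*(-9)) = -(-1)*(-103)/(2*9) = -1*103/18 = -103/18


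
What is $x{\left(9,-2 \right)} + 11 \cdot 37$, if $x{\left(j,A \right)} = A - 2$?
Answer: $403$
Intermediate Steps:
$x{\left(j,A \right)} = -2 + A$
$x{\left(9,-2 \right)} + 11 \cdot 37 = \left(-2 - 2\right) + 11 \cdot 37 = -4 + 407 = 403$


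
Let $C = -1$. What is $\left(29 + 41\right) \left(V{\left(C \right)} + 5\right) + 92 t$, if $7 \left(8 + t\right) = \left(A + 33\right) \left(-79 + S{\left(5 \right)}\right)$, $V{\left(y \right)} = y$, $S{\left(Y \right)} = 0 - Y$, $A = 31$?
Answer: $-71112$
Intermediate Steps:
$S{\left(Y \right)} = - Y$
$t = -776$ ($t = -8 + \frac{\left(31 + 33\right) \left(-79 - 5\right)}{7} = -8 + \frac{64 \left(-79 - 5\right)}{7} = -8 + \frac{64 \left(-84\right)}{7} = -8 + \frac{1}{7} \left(-5376\right) = -8 - 768 = -776$)
$\left(29 + 41\right) \left(V{\left(C \right)} + 5\right) + 92 t = \left(29 + 41\right) \left(-1 + 5\right) + 92 \left(-776\right) = 70 \cdot 4 - 71392 = 280 - 71392 = -71112$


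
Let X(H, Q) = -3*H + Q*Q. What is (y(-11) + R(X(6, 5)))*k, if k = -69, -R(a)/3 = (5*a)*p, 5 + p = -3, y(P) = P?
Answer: -57201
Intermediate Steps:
X(H, Q) = Q**2 - 3*H (X(H, Q) = -3*H + Q**2 = Q**2 - 3*H)
p = -8 (p = -5 - 3 = -8)
R(a) = 120*a (R(a) = -3*5*a*(-8) = -(-120)*a = 120*a)
(y(-11) + R(X(6, 5)))*k = (-11 + 120*(5**2 - 3*6))*(-69) = (-11 + 120*(25 - 18))*(-69) = (-11 + 120*7)*(-69) = (-11 + 840)*(-69) = 829*(-69) = -57201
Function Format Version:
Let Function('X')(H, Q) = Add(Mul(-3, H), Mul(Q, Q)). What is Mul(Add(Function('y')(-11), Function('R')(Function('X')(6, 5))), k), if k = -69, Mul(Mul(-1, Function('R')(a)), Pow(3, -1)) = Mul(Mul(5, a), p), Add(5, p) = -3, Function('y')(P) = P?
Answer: -57201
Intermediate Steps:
Function('X')(H, Q) = Add(Pow(Q, 2), Mul(-3, H)) (Function('X')(H, Q) = Add(Mul(-3, H), Pow(Q, 2)) = Add(Pow(Q, 2), Mul(-3, H)))
p = -8 (p = Add(-5, -3) = -8)
Function('R')(a) = Mul(120, a) (Function('R')(a) = Mul(-3, Mul(Mul(5, a), -8)) = Mul(-3, Mul(-40, a)) = Mul(120, a))
Mul(Add(Function('y')(-11), Function('R')(Function('X')(6, 5))), k) = Mul(Add(-11, Mul(120, Add(Pow(5, 2), Mul(-3, 6)))), -69) = Mul(Add(-11, Mul(120, Add(25, -18))), -69) = Mul(Add(-11, Mul(120, 7)), -69) = Mul(Add(-11, 840), -69) = Mul(829, -69) = -57201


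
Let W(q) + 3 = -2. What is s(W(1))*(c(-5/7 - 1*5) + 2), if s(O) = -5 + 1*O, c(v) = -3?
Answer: 10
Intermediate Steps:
W(q) = -5 (W(q) = -3 - 2 = -5)
s(O) = -5 + O
s(W(1))*(c(-5/7 - 1*5) + 2) = (-5 - 5)*(-3 + 2) = -10*(-1) = 10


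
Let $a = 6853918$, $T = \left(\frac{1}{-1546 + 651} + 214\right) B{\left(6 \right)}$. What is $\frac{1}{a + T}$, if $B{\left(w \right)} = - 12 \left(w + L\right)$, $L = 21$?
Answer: $\frac{895}{6072201214} \approx 1.4739 \cdot 10^{-7}$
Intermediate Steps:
$B{\left(w \right)} = -252 - 12 w$ ($B{\left(w \right)} = - 12 \left(w + 21\right) = - 12 \left(21 + w\right) = -252 - 12 w$)
$T = - \frac{62055396}{895}$ ($T = \left(\frac{1}{-1546 + 651} + 214\right) \left(-252 - 72\right) = \left(\frac{1}{-895} + 214\right) \left(-252 - 72\right) = \left(- \frac{1}{895} + 214\right) \left(-324\right) = \frac{191529}{895} \left(-324\right) = - \frac{62055396}{895} \approx -69336.0$)
$\frac{1}{a + T} = \frac{1}{6853918 - \frac{62055396}{895}} = \frac{1}{\frac{6072201214}{895}} = \frac{895}{6072201214}$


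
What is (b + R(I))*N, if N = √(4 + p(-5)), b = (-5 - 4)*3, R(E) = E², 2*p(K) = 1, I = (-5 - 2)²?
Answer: 3561*√2 ≈ 5036.0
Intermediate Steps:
I = 49 (I = (-7)² = 49)
p(K) = ½ (p(K) = (½)*1 = ½)
b = -27 (b = -9*3 = -27)
N = 3*√2/2 (N = √(4 + ½) = √(9/2) = 3*√2/2 ≈ 2.1213)
(b + R(I))*N = (-27 + 49²)*(3*√2/2) = (-27 + 2401)*(3*√2/2) = 2374*(3*√2/2) = 3561*√2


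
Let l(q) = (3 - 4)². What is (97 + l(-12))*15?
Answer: 1470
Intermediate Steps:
l(q) = 1 (l(q) = (-1)² = 1)
(97 + l(-12))*15 = (97 + 1)*15 = 98*15 = 1470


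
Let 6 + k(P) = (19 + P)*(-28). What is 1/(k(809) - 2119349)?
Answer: -1/2142539 ≈ -4.6674e-7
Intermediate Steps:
k(P) = -538 - 28*P (k(P) = -6 + (19 + P)*(-28) = -6 + (-532 - 28*P) = -538 - 28*P)
1/(k(809) - 2119349) = 1/((-538 - 28*809) - 2119349) = 1/((-538 - 22652) - 2119349) = 1/(-23190 - 2119349) = 1/(-2142539) = -1/2142539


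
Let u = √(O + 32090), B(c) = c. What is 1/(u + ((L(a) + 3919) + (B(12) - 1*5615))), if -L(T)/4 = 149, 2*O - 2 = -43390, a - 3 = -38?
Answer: -570/1297001 - √2599/2594002 ≈ -0.00045913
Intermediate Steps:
a = -35 (a = 3 - 38 = -35)
O = -21694 (O = 1 + (½)*(-43390) = 1 - 21695 = -21694)
L(T) = -596 (L(T) = -4*149 = -596)
u = 2*√2599 (u = √(-21694 + 32090) = √10396 = 2*√2599 ≈ 101.96)
1/(u + ((L(a) + 3919) + (B(12) - 1*5615))) = 1/(2*√2599 + ((-596 + 3919) + (12 - 1*5615))) = 1/(2*√2599 + (3323 + (12 - 5615))) = 1/(2*√2599 + (3323 - 5603)) = 1/(2*√2599 - 2280) = 1/(-2280 + 2*√2599)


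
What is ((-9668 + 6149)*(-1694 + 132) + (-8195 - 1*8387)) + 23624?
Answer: 5503720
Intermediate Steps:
((-9668 + 6149)*(-1694 + 132) + (-8195 - 1*8387)) + 23624 = (-3519*(-1562) + (-8195 - 8387)) + 23624 = (5496678 - 16582) + 23624 = 5480096 + 23624 = 5503720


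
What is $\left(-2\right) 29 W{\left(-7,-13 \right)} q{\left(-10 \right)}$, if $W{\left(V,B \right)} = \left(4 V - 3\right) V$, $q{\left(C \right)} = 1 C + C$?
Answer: $251720$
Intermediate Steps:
$q{\left(C \right)} = 2 C$ ($q{\left(C \right)} = C + C = 2 C$)
$W{\left(V,B \right)} = V \left(-3 + 4 V\right)$ ($W{\left(V,B \right)} = \left(-3 + 4 V\right) V = V \left(-3 + 4 V\right)$)
$\left(-2\right) 29 W{\left(-7,-13 \right)} q{\left(-10 \right)} = \left(-2\right) 29 \left(- 7 \left(-3 + 4 \left(-7\right)\right)\right) 2 \left(-10\right) = - 58 \left(- 7 \left(-3 - 28\right)\right) \left(-20\right) = - 58 \left(\left(-7\right) \left(-31\right)\right) \left(-20\right) = \left(-58\right) 217 \left(-20\right) = \left(-12586\right) \left(-20\right) = 251720$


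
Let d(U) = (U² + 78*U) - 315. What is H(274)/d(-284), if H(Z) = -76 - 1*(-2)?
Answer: -74/58189 ≈ -0.0012717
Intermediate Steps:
H(Z) = -74 (H(Z) = -76 + 2 = -74)
d(U) = -315 + U² + 78*U
H(274)/d(-284) = -74/(-315 + (-284)² + 78*(-284)) = -74/(-315 + 80656 - 22152) = -74/58189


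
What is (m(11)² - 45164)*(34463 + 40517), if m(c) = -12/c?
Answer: -409743206000/121 ≈ -3.3863e+9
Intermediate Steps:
(m(11)² - 45164)*(34463 + 40517) = ((-12/11)² - 45164)*(34463 + 40517) = ((-12*1/11)² - 45164)*74980 = ((-12/11)² - 45164)*74980 = (144/121 - 45164)*74980 = -5464700/121*74980 = -409743206000/121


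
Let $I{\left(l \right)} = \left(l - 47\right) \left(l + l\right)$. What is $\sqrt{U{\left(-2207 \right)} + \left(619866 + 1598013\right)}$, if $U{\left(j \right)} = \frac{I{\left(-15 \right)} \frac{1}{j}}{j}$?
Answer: $\frac{\sqrt{10802953711131}}{2207} \approx 1489.3$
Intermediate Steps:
$I{\left(l \right)} = 2 l \left(-47 + l\right)$ ($I{\left(l \right)} = \left(-47 + l\right) 2 l = 2 l \left(-47 + l\right)$)
$U{\left(j \right)} = \frac{1860}{j^{2}}$ ($U{\left(j \right)} = \frac{2 \left(-15\right) \left(-47 - 15\right) \frac{1}{j}}{j} = \frac{2 \left(-15\right) \left(-62\right) \frac{1}{j}}{j} = \frac{1860 \frac{1}{j}}{j} = \frac{1860}{j^{2}}$)
$\sqrt{U{\left(-2207 \right)} + \left(619866 + 1598013\right)} = \sqrt{\frac{1860}{4870849} + \left(619866 + 1598013\right)} = \sqrt{1860 \cdot \frac{1}{4870849} + 2217879} = \sqrt{\frac{1860}{4870849} + 2217879} = \sqrt{\frac{10802953711131}{4870849}} = \frac{\sqrt{10802953711131}}{2207}$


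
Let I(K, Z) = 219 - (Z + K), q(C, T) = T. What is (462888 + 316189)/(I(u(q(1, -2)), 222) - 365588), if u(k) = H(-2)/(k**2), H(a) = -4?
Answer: -779077/365590 ≈ -2.1310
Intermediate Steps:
u(k) = -4/k**2
I(K, Z) = 219 - K - Z (I(K, Z) = 219 - (K + Z) = 219 + (-K - Z) = 219 - K - Z)
(462888 + 316189)/(I(u(q(1, -2)), 222) - 365588) = (462888 + 316189)/((219 - (-4)/(-2)**2 - 1*222) - 365588) = 779077/((219 - (-4)/4 - 222) - 365588) = 779077/((219 - 1*(-1) - 222) - 365588) = 779077/((219 + 1 - 222) - 365588) = 779077/(-2 - 365588) = 779077/(-365590) = 779077*(-1/365590) = -779077/365590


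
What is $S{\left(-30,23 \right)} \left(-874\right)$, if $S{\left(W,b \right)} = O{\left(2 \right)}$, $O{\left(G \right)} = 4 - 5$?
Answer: $874$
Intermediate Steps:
$O{\left(G \right)} = -1$
$S{\left(W,b \right)} = -1$
$S{\left(-30,23 \right)} \left(-874\right) = \left(-1\right) \left(-874\right) = 874$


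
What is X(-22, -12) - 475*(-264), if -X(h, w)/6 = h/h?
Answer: 125394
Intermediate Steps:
X(h, w) = -6 (X(h, w) = -6*h/h = -6*1 = -6)
X(-22, -12) - 475*(-264) = -6 - 475*(-264) = -6 + 125400 = 125394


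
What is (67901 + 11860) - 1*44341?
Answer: 35420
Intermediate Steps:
(67901 + 11860) - 1*44341 = 79761 - 44341 = 35420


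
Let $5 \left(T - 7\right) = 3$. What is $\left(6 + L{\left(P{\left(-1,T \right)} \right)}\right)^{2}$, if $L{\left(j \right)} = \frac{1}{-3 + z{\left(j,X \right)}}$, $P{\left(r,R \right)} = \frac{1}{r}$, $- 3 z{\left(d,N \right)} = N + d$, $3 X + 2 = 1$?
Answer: $\frac{16641}{529} \approx 31.457$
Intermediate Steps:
$X = - \frac{1}{3}$ ($X = - \frac{2}{3} + \frac{1}{3} \cdot 1 = - \frac{2}{3} + \frac{1}{3} = - \frac{1}{3} \approx -0.33333$)
$z{\left(d,N \right)} = - \frac{N}{3} - \frac{d}{3}$ ($z{\left(d,N \right)} = - \frac{N + d}{3} = - \frac{N}{3} - \frac{d}{3}$)
$T = \frac{38}{5}$ ($T = 7 + \frac{1}{5} \cdot 3 = 7 + \frac{3}{5} = \frac{38}{5} \approx 7.6$)
$L{\left(j \right)} = \frac{1}{- \frac{26}{9} - \frac{j}{3}}$ ($L{\left(j \right)} = \frac{1}{-3 - \left(- \frac{1}{9} + \frac{j}{3}\right)} = \frac{1}{- \frac{26}{9} - \frac{j}{3}}$)
$\left(6 + L{\left(P{\left(-1,T \right)} \right)}\right)^{2} = \left(6 - \frac{9}{26 + \frac{3}{-1}}\right)^{2} = \left(6 - \frac{9}{26 + 3 \left(-1\right)}\right)^{2} = \left(6 - \frac{9}{26 - 3}\right)^{2} = \left(6 - \frac{9}{23}\right)^{2} = \left(\frac{129}{23}\right)^{2} = \frac{16641}{529}$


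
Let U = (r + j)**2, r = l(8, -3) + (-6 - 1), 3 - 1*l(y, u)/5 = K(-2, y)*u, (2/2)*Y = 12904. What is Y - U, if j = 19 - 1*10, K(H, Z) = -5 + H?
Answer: 5160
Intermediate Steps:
Y = 12904
j = 9 (j = 19 - 10 = 9)
l(y, u) = 15 + 35*u (l(y, u) = 15 - 5*(-5 - 2)*u = 15 - (-35)*u = 15 + 35*u)
r = -97 (r = (15 + 35*(-3)) + (-6 - 1) = (15 - 105) - 7 = -90 - 7 = -97)
U = 7744 (U = (-97 + 9)**2 = (-88)**2 = 7744)
Y - U = 12904 - 1*7744 = 12904 - 7744 = 5160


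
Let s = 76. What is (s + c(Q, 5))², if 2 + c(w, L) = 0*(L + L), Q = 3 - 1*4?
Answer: 5476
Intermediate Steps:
Q = -1 (Q = 3 - 4 = -1)
c(w, L) = -2 (c(w, L) = -2 + 0*(L + L) = -2 + 0*(2*L) = -2 + 0 = -2)
(s + c(Q, 5))² = (76 - 2)² = 74² = 5476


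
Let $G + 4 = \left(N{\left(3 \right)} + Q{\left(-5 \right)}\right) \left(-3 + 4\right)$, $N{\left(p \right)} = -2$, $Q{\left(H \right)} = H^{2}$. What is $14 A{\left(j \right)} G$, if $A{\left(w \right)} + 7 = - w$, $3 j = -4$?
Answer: $- \frac{4522}{3} \approx -1507.3$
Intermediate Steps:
$j = - \frac{4}{3}$ ($j = \frac{1}{3} \left(-4\right) = - \frac{4}{3} \approx -1.3333$)
$A{\left(w \right)} = -7 - w$
$G = 19$ ($G = -4 + \left(-2 + \left(-5\right)^{2}\right) \left(-3 + 4\right) = -4 + \left(-2 + 25\right) 1 = -4 + 23 \cdot 1 = -4 + 23 = 19$)
$14 A{\left(j \right)} G = 14 \left(-7 - - \frac{4}{3}\right) 19 = 14 \left(-7 + \frac{4}{3}\right) 19 = 14 \left(- \frac{17}{3}\right) 19 = \left(- \frac{238}{3}\right) 19 = - \frac{4522}{3}$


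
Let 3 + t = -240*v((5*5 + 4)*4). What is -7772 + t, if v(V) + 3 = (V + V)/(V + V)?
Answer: -7295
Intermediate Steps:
v(V) = -2 (v(V) = -3 + (V + V)/(V + V) = -3 + (2*V)/((2*V)) = -3 + (2*V)*(1/(2*V)) = -3 + 1 = -2)
t = 477 (t = -3 - 240*(-2) = -3 + 480 = 477)
-7772 + t = -7772 + 477 = -7295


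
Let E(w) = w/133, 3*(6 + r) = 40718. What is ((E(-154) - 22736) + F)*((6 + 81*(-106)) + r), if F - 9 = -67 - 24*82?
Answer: -7038680000/57 ≈ -1.2349e+8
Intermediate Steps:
r = 40700/3 (r = -6 + (⅓)*40718 = -6 + 40718/3 = 40700/3 ≈ 13567.)
E(w) = w/133 (E(w) = w*(1/133) = w/133)
F = -2026 (F = 9 + (-67 - 24*82) = 9 + (-67 - 1968) = 9 - 2035 = -2026)
((E(-154) - 22736) + F)*((6 + 81*(-106)) + r) = (((1/133)*(-154) - 22736) - 2026)*((6 + 81*(-106)) + 40700/3) = ((-22/19 - 22736) - 2026)*((6 - 8586) + 40700/3) = (-432006/19 - 2026)*(-8580 + 40700/3) = -470500/19*14960/3 = -7038680000/57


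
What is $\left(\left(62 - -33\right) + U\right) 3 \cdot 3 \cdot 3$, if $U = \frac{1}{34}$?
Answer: $\frac{87237}{34} \approx 2565.8$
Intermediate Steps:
$U = \frac{1}{34} \approx 0.029412$
$\left(\left(62 - -33\right) + U\right) 3 \cdot 3 \cdot 3 = \left(\left(62 - -33\right) + \frac{1}{34}\right) 3 \cdot 3 \cdot 3 = \left(\left(62 + 33\right) + \frac{1}{34}\right) 9 \cdot 3 = \left(95 + \frac{1}{34}\right) 27 = \frac{3231}{34} \cdot 27 = \frac{87237}{34}$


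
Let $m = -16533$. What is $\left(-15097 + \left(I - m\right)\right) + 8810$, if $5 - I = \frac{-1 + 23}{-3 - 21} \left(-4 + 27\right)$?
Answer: $\frac{123265}{12} \approx 10272.0$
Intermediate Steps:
$I = \frac{313}{12}$ ($I = 5 - \frac{-1 + 23}{-3 - 21} \left(-4 + 27\right) = 5 - \frac{22}{-24} \cdot 23 = 5 - 22 \left(- \frac{1}{24}\right) 23 = 5 - \left(- \frac{11}{12}\right) 23 = 5 - - \frac{253}{12} = 5 + \frac{253}{12} = \frac{313}{12} \approx 26.083$)
$\left(-15097 + \left(I - m\right)\right) + 8810 = \left(-15097 + \left(\frac{313}{12} - -16533\right)\right) + 8810 = \left(-15097 + \left(\frac{313}{12} + 16533\right)\right) + 8810 = \left(-15097 + \frac{198709}{12}\right) + 8810 = \frac{17545}{12} + 8810 = \frac{123265}{12}$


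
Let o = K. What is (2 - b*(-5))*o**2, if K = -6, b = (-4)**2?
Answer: 2952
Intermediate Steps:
b = 16
o = -6
(2 - b*(-5))*o**2 = (2 - 16*(-5))*(-6)**2 = (2 - 1*(-80))*36 = (2 + 80)*36 = 82*36 = 2952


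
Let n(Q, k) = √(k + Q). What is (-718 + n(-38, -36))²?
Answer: (718 - I*√74)² ≈ 5.1545e+5 - 12353.0*I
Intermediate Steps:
n(Q, k) = √(Q + k)
(-718 + n(-38, -36))² = (-718 + √(-38 - 36))² = (-718 + √(-74))² = (-718 + I*√74)²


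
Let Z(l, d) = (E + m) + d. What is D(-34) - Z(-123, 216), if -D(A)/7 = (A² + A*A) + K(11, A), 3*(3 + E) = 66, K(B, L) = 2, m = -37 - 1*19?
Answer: -16377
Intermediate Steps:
m = -56 (m = -37 - 19 = -56)
E = 19 (E = -3 + (⅓)*66 = -3 + 22 = 19)
D(A) = -14 - 14*A² (D(A) = -7*((A² + A*A) + 2) = -7*((A² + A²) + 2) = -7*(2*A² + 2) = -7*(2 + 2*A²) = -14 - 14*A²)
Z(l, d) = -37 + d (Z(l, d) = (19 - 56) + d = -37 + d)
D(-34) - Z(-123, 216) = (-14 - 14*(-34)²) - (-37 + 216) = (-14 - 14*1156) - 1*179 = (-14 - 16184) - 179 = -16198 - 179 = -16377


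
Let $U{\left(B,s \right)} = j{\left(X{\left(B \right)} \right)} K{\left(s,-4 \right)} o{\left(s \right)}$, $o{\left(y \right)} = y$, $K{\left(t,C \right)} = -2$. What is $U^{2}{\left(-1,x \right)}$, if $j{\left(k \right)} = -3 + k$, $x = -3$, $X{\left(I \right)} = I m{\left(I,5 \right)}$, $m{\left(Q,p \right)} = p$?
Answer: $2304$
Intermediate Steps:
$X{\left(I \right)} = 5 I$ ($X{\left(I \right)} = I 5 = 5 I$)
$U{\left(B,s \right)} = s \left(6 - 10 B\right)$ ($U{\left(B,s \right)} = \left(-3 + 5 B\right) \left(-2\right) s = \left(6 - 10 B\right) s = s \left(6 - 10 B\right)$)
$U^{2}{\left(-1,x \right)} = \left(2 \left(-3\right) \left(3 - -5\right)\right)^{2} = \left(2 \left(-3\right) \left(3 + 5\right)\right)^{2} = \left(2 \left(-3\right) 8\right)^{2} = \left(-48\right)^{2} = 2304$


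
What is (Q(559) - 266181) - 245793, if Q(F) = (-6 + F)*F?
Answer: -202847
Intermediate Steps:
Q(F) = F*(-6 + F)
(Q(559) - 266181) - 245793 = (559*(-6 + 559) - 266181) - 245793 = (559*553 - 266181) - 245793 = (309127 - 266181) - 245793 = 42946 - 245793 = -202847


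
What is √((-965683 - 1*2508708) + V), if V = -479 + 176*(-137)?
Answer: I*√3498982 ≈ 1870.6*I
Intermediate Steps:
V = -24591 (V = -479 - 24112 = -24591)
√((-965683 - 1*2508708) + V) = √((-965683 - 1*2508708) - 24591) = √((-965683 - 2508708) - 24591) = √(-3474391 - 24591) = √(-3498982) = I*√3498982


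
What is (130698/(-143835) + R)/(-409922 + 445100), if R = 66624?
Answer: 532374019/281101535 ≈ 1.8939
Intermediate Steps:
(130698/(-143835) + R)/(-409922 + 445100) = (130698/(-143835) + 66624)/(-409922 + 445100) = (130698*(-1/143835) + 66624)/35178 = (-43566/47945 + 66624)*(1/35178) = (3194244114/47945)*(1/35178) = 532374019/281101535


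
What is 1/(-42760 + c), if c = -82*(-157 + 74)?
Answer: -1/35954 ≈ -2.7813e-5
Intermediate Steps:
c = 6806 (c = -82*(-83) = 6806)
1/(-42760 + c) = 1/(-42760 + 6806) = 1/(-35954) = -1/35954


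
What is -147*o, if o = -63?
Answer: 9261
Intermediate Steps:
-147*o = -147*(-63) = 9261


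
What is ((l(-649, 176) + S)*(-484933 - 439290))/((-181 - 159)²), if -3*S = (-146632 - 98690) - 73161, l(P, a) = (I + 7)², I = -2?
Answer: -49069771739/57800 ≈ -8.4896e+5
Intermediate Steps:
l(P, a) = 25 (l(P, a) = (-2 + 7)² = 5² = 25)
S = 106161 (S = -((-146632 - 98690) - 73161)/3 = -(-245322 - 73161)/3 = -⅓*(-318483) = 106161)
((l(-649, 176) + S)*(-484933 - 439290))/((-181 - 159)²) = ((25 + 106161)*(-484933 - 439290))/((-181 - 159)²) = (106186*(-924223))/((-340)²) = -98139543478/115600 = -98139543478*1/115600 = -49069771739/57800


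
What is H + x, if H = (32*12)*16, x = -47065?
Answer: -40921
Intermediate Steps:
H = 6144 (H = 384*16 = 6144)
H + x = 6144 - 47065 = -40921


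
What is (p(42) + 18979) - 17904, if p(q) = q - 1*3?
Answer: 1114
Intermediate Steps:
p(q) = -3 + q (p(q) = q - 3 = -3 + q)
(p(42) + 18979) - 17904 = ((-3 + 42) + 18979) - 17904 = (39 + 18979) - 17904 = 19018 - 17904 = 1114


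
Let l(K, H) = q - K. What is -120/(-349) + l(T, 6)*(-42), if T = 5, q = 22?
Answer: -249066/349 ≈ -713.66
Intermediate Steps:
l(K, H) = 22 - K
-120/(-349) + l(T, 6)*(-42) = -120/(-349) + (22 - 1*5)*(-42) = -120*(-1/349) + (22 - 5)*(-42) = 120/349 + 17*(-42) = 120/349 - 714 = -249066/349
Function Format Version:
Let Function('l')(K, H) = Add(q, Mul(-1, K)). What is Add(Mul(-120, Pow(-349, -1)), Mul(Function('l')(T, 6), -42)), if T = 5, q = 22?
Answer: Rational(-249066, 349) ≈ -713.66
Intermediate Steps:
Function('l')(K, H) = Add(22, Mul(-1, K))
Add(Mul(-120, Pow(-349, -1)), Mul(Function('l')(T, 6), -42)) = Add(Mul(-120, Pow(-349, -1)), Mul(Add(22, Mul(-1, 5)), -42)) = Add(Mul(-120, Rational(-1, 349)), Mul(Add(22, -5), -42)) = Add(Rational(120, 349), Mul(17, -42)) = Add(Rational(120, 349), -714) = Rational(-249066, 349)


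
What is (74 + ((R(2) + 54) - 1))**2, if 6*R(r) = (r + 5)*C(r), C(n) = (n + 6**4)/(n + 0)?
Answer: 28143025/36 ≈ 7.8175e+5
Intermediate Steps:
C(n) = (1296 + n)/n (C(n) = (n + 1296)/n = (1296 + n)/n)
R(r) = (5 + r)*(1296 + r)/(6*r) (R(r) = ((r + 5)*((1296 + r)/r))/6 = ((5 + r)*((1296 + r)/r))/6 = ((5 + r)*(1296 + r)/r)/6 = (5 + r)*(1296 + r)/(6*r))
(74 + ((R(2) + 54) - 1))**2 = (74 + (((1/6)*(5 + 2)*(1296 + 2)/2 + 54) - 1))**2 = (74 + (((1/6)*(1/2)*7*1298 + 54) - 1))**2 = (74 + ((4543/6 + 54) - 1))**2 = (74 + (4867/6 - 1))**2 = (74 + 4861/6)**2 = (5305/6)**2 = 28143025/36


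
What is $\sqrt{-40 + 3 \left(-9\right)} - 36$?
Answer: $-36 + i \sqrt{67} \approx -36.0 + 8.1853 i$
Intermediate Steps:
$\sqrt{-40 + 3 \left(-9\right)} - 36 = \sqrt{-40 - 27} - 36 = \sqrt{-67} - 36 = i \sqrt{67} - 36 = -36 + i \sqrt{67}$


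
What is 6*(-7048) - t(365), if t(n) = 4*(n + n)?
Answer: -45208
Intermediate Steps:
t(n) = 8*n (t(n) = 4*(2*n) = 8*n)
6*(-7048) - t(365) = 6*(-7048) - 8*365 = -42288 - 1*2920 = -42288 - 2920 = -45208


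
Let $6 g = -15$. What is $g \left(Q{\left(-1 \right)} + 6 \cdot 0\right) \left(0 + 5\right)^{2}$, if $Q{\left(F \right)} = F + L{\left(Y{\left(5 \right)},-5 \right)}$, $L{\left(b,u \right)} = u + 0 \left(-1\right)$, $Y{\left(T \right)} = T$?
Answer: $375$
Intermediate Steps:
$L{\left(b,u \right)} = u$ ($L{\left(b,u \right)} = u + 0 = u$)
$g = - \frac{5}{2}$ ($g = \frac{1}{6} \left(-15\right) = - \frac{5}{2} \approx -2.5$)
$Q{\left(F \right)} = -5 + F$ ($Q{\left(F \right)} = F - 5 = -5 + F$)
$g \left(Q{\left(-1 \right)} + 6 \cdot 0\right) \left(0 + 5\right)^{2} = - \frac{5 \left(\left(-5 - 1\right) + 6 \cdot 0\right)}{2} \left(0 + 5\right)^{2} = - \frac{5 \left(-6 + 0\right)}{2} \cdot 5^{2} = \left(- \frac{5}{2}\right) \left(-6\right) 25 = 15 \cdot 25 = 375$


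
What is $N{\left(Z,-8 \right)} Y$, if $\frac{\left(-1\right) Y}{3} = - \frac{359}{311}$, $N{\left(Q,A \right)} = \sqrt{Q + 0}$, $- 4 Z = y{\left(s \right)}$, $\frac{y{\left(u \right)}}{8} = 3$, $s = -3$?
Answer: $\frac{1077 i \sqrt{6}}{311} \approx 8.4826 i$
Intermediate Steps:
$y{\left(u \right)} = 24$ ($y{\left(u \right)} = 8 \cdot 3 = 24$)
$Z = -6$ ($Z = \left(- \frac{1}{4}\right) 24 = -6$)
$N{\left(Q,A \right)} = \sqrt{Q}$
$Y = \frac{1077}{311}$ ($Y = - 3 \left(- \frac{359}{311}\right) = - 3 \left(\left(-359\right) \frac{1}{311}\right) = \left(-3\right) \left(- \frac{359}{311}\right) = \frac{1077}{311} \approx 3.463$)
$N{\left(Z,-8 \right)} Y = \sqrt{-6} \cdot \frac{1077}{311} = i \sqrt{6} \cdot \frac{1077}{311} = \frac{1077 i \sqrt{6}}{311}$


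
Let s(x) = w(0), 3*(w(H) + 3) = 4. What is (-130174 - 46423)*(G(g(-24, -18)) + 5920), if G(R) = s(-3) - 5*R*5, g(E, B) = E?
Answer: -3453354335/3 ≈ -1.1511e+9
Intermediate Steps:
w(H) = -5/3 (w(H) = -3 + (1/3)*4 = -3 + 4/3 = -5/3)
s(x) = -5/3
G(R) = -5/3 - 25*R (G(R) = -5/3 - 5*R*5 = -5/3 - 25*R)
(-130174 - 46423)*(G(g(-24, -18)) + 5920) = (-130174 - 46423)*((-5/3 - 25*(-24)) + 5920) = -176597*((-5/3 + 600) + 5920) = -176597*(1795/3 + 5920) = -176597*19555/3 = -3453354335/3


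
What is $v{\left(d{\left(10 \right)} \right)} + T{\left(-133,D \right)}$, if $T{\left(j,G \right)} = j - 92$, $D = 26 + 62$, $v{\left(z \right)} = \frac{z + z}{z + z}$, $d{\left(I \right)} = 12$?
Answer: $-224$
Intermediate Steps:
$v{\left(z \right)} = 1$ ($v{\left(z \right)} = \frac{2 z}{2 z} = 2 z \frac{1}{2 z} = 1$)
$D = 88$
$T{\left(j,G \right)} = -92 + j$ ($T{\left(j,G \right)} = j - 92 = -92 + j$)
$v{\left(d{\left(10 \right)} \right)} + T{\left(-133,D \right)} = 1 - 225 = -224$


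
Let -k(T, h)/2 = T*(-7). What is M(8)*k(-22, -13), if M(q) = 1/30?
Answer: -154/15 ≈ -10.267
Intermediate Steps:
k(T, h) = 14*T (k(T, h) = -2*T*(-7) = -(-14)*T = 14*T)
M(q) = 1/30
M(8)*k(-22, -13) = (14*(-22))/30 = (1/30)*(-308) = -154/15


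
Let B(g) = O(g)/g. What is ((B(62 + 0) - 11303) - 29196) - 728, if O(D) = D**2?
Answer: -41165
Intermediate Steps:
B(g) = g (B(g) = g**2/g = g)
((B(62 + 0) - 11303) - 29196) - 728 = (((62 + 0) - 11303) - 29196) - 728 = ((62 - 11303) - 29196) - 728 = (-11241 - 29196) - 728 = -40437 - 728 = -41165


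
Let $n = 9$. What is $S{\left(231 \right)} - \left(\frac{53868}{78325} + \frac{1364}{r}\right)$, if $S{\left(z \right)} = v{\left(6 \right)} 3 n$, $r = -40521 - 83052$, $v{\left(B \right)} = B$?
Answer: $\frac{1561424751386}{9678855225} \approx 161.32$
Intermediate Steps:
$r = -123573$ ($r = -40521 - 83052 = -123573$)
$S{\left(z \right)} = 162$ ($S{\left(z \right)} = 6 \cdot 3 \cdot 9 = 18 \cdot 9 = 162$)
$S{\left(231 \right)} - \left(\frac{53868}{78325} + \frac{1364}{r}\right) = 162 - \left(- \frac{1364}{123573} + \frac{53868}{78325}\right) = 162 - \frac{6549795064}{9678855225} = \frac{1561424751386}{9678855225}$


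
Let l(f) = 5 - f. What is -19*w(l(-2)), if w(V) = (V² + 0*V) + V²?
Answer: -1862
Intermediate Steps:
w(V) = 2*V² (w(V) = (V² + 0) + V² = V² + V² = 2*V²)
-19*w(l(-2)) = -38*(5 - 1*(-2))² = -38*(5 + 2)² = -38*7² = -38*49 = -19*98 = -1862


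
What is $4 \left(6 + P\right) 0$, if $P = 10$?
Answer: $0$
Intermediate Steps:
$4 \left(6 + P\right) 0 = 4 \left(6 + 10\right) 0 = 4 \cdot 16 \cdot 0 = 64 \cdot 0 = 0$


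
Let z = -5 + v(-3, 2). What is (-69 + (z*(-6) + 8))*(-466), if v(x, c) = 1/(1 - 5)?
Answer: 13747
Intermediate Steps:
v(x, c) = -¼ (v(x, c) = 1/(-4) = -¼)
z = -21/4 (z = -5 - ¼ = -21/4 ≈ -5.2500)
(-69 + (z*(-6) + 8))*(-466) = (-69 + (-21/4*(-6) + 8))*(-466) = (-69 + (63/2 + 8))*(-466) = (-69 + 79/2)*(-466) = -59/2*(-466) = 13747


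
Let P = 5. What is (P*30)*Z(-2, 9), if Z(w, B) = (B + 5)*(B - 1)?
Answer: 16800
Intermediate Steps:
Z(w, B) = (-1 + B)*(5 + B) (Z(w, B) = (5 + B)*(-1 + B) = (-1 + B)*(5 + B))
(P*30)*Z(-2, 9) = (5*30)*(-5 + 9**2 + 4*9) = 150*(-5 + 81 + 36) = 150*112 = 16800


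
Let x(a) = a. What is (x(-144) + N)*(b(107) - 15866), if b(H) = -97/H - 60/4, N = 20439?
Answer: -34488592380/107 ≈ -3.2232e+8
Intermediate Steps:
b(H) = -15 - 97/H (b(H) = -97/H - 60*¼ = -97/H - 15 = -15 - 97/H)
(x(-144) + N)*(b(107) - 15866) = (-144 + 20439)*((-15 - 97/107) - 15866) = 20295*((-15 - 97*1/107) - 15866) = 20295*((-15 - 97/107) - 15866) = 20295*(-1702/107 - 15866) = 20295*(-1699364/107) = -34488592380/107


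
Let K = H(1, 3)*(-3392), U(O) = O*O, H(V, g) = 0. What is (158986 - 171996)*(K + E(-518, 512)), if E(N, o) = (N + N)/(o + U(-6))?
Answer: 3369590/137 ≈ 24596.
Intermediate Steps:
U(O) = O**2
K = 0 (K = 0*(-3392) = 0)
E(N, o) = 2*N/(36 + o) (E(N, o) = (N + N)/(o + (-6)**2) = (2*N)/(o + 36) = (2*N)/(36 + o) = 2*N/(36 + o))
(158986 - 171996)*(K + E(-518, 512)) = (158986 - 171996)*(0 + 2*(-518)/(36 + 512)) = -13010*(0 + 2*(-518)/548) = -13010*(0 + 2*(-518)*(1/548)) = -13010*(0 - 259/137) = -13010*(-259/137) = 3369590/137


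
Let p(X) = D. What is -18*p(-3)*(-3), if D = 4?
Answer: 216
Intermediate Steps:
p(X) = 4
-18*p(-3)*(-3) = -18*4*(-3) = -72*(-3) = 216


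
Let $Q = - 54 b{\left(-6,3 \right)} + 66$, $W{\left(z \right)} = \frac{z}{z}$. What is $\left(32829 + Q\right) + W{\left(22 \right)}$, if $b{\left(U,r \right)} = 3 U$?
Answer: $33868$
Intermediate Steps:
$W{\left(z \right)} = 1$
$Q = 1038$ ($Q = - 54 \cdot 3 \left(-6\right) + 66 = \left(-54\right) \left(-18\right) + 66 = 972 + 66 = 1038$)
$\left(32829 + Q\right) + W{\left(22 \right)} = \left(32829 + 1038\right) + 1 = 33867 + 1 = 33868$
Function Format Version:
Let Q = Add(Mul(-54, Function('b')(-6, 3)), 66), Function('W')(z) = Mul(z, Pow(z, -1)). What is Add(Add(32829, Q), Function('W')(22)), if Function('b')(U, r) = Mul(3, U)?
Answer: 33868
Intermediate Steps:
Function('W')(z) = 1
Q = 1038 (Q = Add(Mul(-54, Mul(3, -6)), 66) = Add(Mul(-54, -18), 66) = Add(972, 66) = 1038)
Add(Add(32829, Q), Function('W')(22)) = Add(Add(32829, 1038), 1) = Add(33867, 1) = 33868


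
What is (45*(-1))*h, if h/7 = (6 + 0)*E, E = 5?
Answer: -9450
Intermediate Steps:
h = 210 (h = 7*((6 + 0)*5) = 7*(6*5) = 7*30 = 210)
(45*(-1))*h = (45*(-1))*210 = -45*210 = -9450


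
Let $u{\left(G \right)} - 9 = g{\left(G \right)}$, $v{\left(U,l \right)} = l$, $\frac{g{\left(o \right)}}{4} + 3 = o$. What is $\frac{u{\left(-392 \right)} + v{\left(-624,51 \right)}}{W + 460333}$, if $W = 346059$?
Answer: $- \frac{190}{100799} \approx -0.0018849$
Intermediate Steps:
$g{\left(o \right)} = -12 + 4 o$
$u{\left(G \right)} = -3 + 4 G$ ($u{\left(G \right)} = 9 + \left(-12 + 4 G\right) = -3 + 4 G$)
$\frac{u{\left(-392 \right)} + v{\left(-624,51 \right)}}{W + 460333} = \frac{\left(-3 + 4 \left(-392\right)\right) + 51}{346059 + 460333} = \frac{\left(-3 - 1568\right) + 51}{806392} = \left(-1571 + 51\right) \frac{1}{806392} = \left(-1520\right) \frac{1}{806392} = - \frac{190}{100799}$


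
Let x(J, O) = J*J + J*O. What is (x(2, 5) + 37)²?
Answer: 2601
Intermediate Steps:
x(J, O) = J² + J*O
(x(2, 5) + 37)² = (2*(2 + 5) + 37)² = (2*7 + 37)² = (14 + 37)² = 51² = 2601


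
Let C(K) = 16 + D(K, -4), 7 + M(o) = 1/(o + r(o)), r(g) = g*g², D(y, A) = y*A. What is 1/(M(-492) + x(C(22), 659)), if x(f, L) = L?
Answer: 119095980/77650578959 ≈ 0.0015337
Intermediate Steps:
D(y, A) = A*y
r(g) = g³
M(o) = -7 + 1/(o + o³)
C(K) = 16 - 4*K
1/(M(-492) + x(C(22), 659)) = 1/((1 - 7*(-492) - 7*(-492)³)/(-492 + (-492)³) + 659) = 1/((1 + 3444 - 7*(-119095488))/(-492 - 119095488) + 659) = 1/((1 + 3444 + 833668416)/(-119095980) + 659) = 1/(-1/119095980*833671861 + 659) = 1/(-833671861/119095980 + 659) = 1/(77650578959/119095980) = 119095980/77650578959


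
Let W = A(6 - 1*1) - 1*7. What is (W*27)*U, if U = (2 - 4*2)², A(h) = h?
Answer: -1944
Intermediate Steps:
U = 36 (U = (2 - 8)² = (-6)² = 36)
W = -2 (W = (6 - 1*1) - 1*7 = (6 - 1) - 7 = 5 - 7 = -2)
(W*27)*U = -2*27*36 = -54*36 = -1944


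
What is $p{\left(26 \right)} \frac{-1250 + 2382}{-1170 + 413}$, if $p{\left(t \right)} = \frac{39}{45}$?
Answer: $- \frac{14716}{11355} \approx -1.296$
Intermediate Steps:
$p{\left(t \right)} = \frac{13}{15}$ ($p{\left(t \right)} = 39 \cdot \frac{1}{45} = \frac{13}{15}$)
$p{\left(26 \right)} \frac{-1250 + 2382}{-1170 + 413} = \frac{13 \frac{-1250 + 2382}{-1170 + 413}}{15} = \frac{13 \frac{1132}{-757}}{15} = \frac{13 \cdot 1132 \left(- \frac{1}{757}\right)}{15} = \frac{13}{15} \left(- \frac{1132}{757}\right) = - \frac{14716}{11355}$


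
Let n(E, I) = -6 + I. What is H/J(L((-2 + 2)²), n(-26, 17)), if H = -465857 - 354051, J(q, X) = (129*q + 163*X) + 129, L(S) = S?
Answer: -409954/961 ≈ -426.59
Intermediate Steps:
J(q, X) = 129 + 129*q + 163*X
H = -819908
H/J(L((-2 + 2)²), n(-26, 17)) = -819908/(129 + 129*(-2 + 2)² + 163*(-6 + 17)) = -819908/(129 + 129*0² + 163*11) = -819908/(129 + 129*0 + 1793) = -819908/(129 + 0 + 1793) = -819908/1922 = -819908*1/1922 = -409954/961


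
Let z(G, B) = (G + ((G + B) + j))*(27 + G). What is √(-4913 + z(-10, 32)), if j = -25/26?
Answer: 3*I*√354926/26 ≈ 68.741*I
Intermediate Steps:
j = -25/26 (j = -25*1/26 = -25/26 ≈ -0.96154)
z(G, B) = (27 + G)*(-25/26 + B + 2*G) (z(G, B) = (G + ((G + B) - 25/26))*(27 + G) = (G + ((B + G) - 25/26))*(27 + G) = (G + (-25/26 + B + G))*(27 + G) = (-25/26 + B + 2*G)*(27 + G) = (27 + G)*(-25/26 + B + 2*G))
√(-4913 + z(-10, 32)) = √(-4913 + (-675/26 + 2*(-10)² + 27*32 + (1379/26)*(-10) + 32*(-10))) = √(-4913 + (-675/26 + 2*100 + 864 - 6895/13 - 320)) = √(-4913 + (-675/26 + 200 + 864 - 6895/13 - 320)) = √(-4913 + 4879/26) = √(-122859/26) = 3*I*√354926/26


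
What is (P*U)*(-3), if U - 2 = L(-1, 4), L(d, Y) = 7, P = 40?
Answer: -1080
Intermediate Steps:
U = 9 (U = 2 + 7 = 9)
(P*U)*(-3) = (40*9)*(-3) = 360*(-3) = -1080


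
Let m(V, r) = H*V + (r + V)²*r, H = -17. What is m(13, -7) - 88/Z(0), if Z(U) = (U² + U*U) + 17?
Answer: -8129/17 ≈ -478.18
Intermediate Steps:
Z(U) = 17 + 2*U² (Z(U) = (U² + U²) + 17 = 2*U² + 17 = 17 + 2*U²)
m(V, r) = -17*V + r*(V + r)² (m(V, r) = -17*V + (r + V)²*r = -17*V + (V + r)²*r = -17*V + r*(V + r)²)
m(13, -7) - 88/Z(0) = (-17*13 - 7*(13 - 7)²) - 88/(17 + 2*0²) = (-221 - 7*6²) - 88/(17 + 2*0) = (-221 - 7*36) - 88/(17 + 0) = (-221 - 252) - 88/17 = -473 - 88/17 = -8129/17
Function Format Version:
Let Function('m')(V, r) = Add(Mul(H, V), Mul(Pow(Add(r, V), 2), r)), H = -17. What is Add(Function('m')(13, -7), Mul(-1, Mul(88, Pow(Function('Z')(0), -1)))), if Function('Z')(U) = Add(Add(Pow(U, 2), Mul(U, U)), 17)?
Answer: Rational(-8129, 17) ≈ -478.18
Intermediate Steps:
Function('Z')(U) = Add(17, Mul(2, Pow(U, 2))) (Function('Z')(U) = Add(Add(Pow(U, 2), Pow(U, 2)), 17) = Add(Mul(2, Pow(U, 2)), 17) = Add(17, Mul(2, Pow(U, 2))))
Function('m')(V, r) = Add(Mul(-17, V), Mul(r, Pow(Add(V, r), 2))) (Function('m')(V, r) = Add(Mul(-17, V), Mul(Pow(Add(r, V), 2), r)) = Add(Mul(-17, V), Mul(Pow(Add(V, r), 2), r)) = Add(Mul(-17, V), Mul(r, Pow(Add(V, r), 2))))
Add(Function('m')(13, -7), Mul(-1, Mul(88, Pow(Function('Z')(0), -1)))) = Add(Add(Mul(-17, 13), Mul(-7, Pow(Add(13, -7), 2))), Mul(-1, Mul(88, Pow(Add(17, Mul(2, Pow(0, 2))), -1)))) = Add(Add(-221, Mul(-7, Pow(6, 2))), Mul(-1, Mul(88, Pow(Add(17, Mul(2, 0)), -1)))) = Add(Add(-221, Mul(-7, 36)), Mul(-1, Mul(88, Pow(Add(17, 0), -1)))) = Add(Add(-221, -252), Mul(-1, Mul(88, Pow(17, -1)))) = Add(-473, Mul(-1, Mul(88, Rational(1, 17)))) = Add(-473, Mul(-1, Rational(88, 17))) = Add(-473, Rational(-88, 17)) = Rational(-8129, 17)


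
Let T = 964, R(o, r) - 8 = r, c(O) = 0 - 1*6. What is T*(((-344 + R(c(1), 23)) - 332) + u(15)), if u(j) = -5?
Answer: -626600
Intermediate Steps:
c(O) = -6 (c(O) = 0 - 6 = -6)
R(o, r) = 8 + r
T*(((-344 + R(c(1), 23)) - 332) + u(15)) = 964*(((-344 + (8 + 23)) - 332) - 5) = 964*(((-344 + 31) - 332) - 5) = 964*((-313 - 332) - 5) = 964*(-645 - 5) = 964*(-650) = -626600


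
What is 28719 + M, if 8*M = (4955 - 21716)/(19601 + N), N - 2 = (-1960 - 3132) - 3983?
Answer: 2418812295/84224 ≈ 28719.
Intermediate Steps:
N = -9073 (N = 2 + ((-1960 - 3132) - 3983) = 2 + (-5092 - 3983) = 2 - 9075 = -9073)
M = -16761/84224 (M = ((4955 - 21716)/(19601 - 9073))/8 = (-16761/10528)/8 = (-16761*1/10528)/8 = (1/8)*(-16761/10528) = -16761/84224 ≈ -0.19901)
28719 + M = 28719 - 16761/84224 = 2418812295/84224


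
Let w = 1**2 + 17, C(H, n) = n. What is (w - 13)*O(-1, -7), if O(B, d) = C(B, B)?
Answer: -5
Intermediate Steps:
O(B, d) = B
w = 18 (w = 1 + 17 = 18)
(w - 13)*O(-1, -7) = (18 - 13)*(-1) = 5*(-1) = -5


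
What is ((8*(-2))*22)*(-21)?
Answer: 7392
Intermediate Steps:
((8*(-2))*22)*(-21) = -16*22*(-21) = -352*(-21) = 7392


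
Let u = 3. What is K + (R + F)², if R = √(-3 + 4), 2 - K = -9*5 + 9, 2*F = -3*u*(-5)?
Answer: 2361/4 ≈ 590.25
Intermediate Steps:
F = 45/2 (F = (-3*3*(-5))/2 = (-9*(-5))/2 = (½)*45 = 45/2 ≈ 22.500)
K = 38 (K = 2 - (-9*5 + 9) = 2 - (-45 + 9) = 2 - 1*(-36) = 2 + 36 = 38)
R = 1 (R = √1 = 1)
K + (R + F)² = 38 + (1 + 45/2)² = 38 + (47/2)² = 38 + 2209/4 = 2361/4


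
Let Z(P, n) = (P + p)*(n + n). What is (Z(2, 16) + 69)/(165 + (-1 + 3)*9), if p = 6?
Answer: 325/183 ≈ 1.7760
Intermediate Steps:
Z(P, n) = 2*n*(6 + P) (Z(P, n) = (P + 6)*(n + n) = (6 + P)*(2*n) = 2*n*(6 + P))
(Z(2, 16) + 69)/(165 + (-1 + 3)*9) = (2*16*(6 + 2) + 69)/(165 + (-1 + 3)*9) = (2*16*8 + 69)/(165 + 2*9) = (256 + 69)/(165 + 18) = 325/183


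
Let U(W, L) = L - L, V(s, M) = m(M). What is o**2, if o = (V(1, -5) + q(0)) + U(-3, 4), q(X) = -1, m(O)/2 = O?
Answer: 121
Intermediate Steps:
m(O) = 2*O
V(s, M) = 2*M
U(W, L) = 0
o = -11 (o = (2*(-5) - 1) + 0 = (-10 - 1) + 0 = -11 + 0 = -11)
o**2 = (-11)**2 = 121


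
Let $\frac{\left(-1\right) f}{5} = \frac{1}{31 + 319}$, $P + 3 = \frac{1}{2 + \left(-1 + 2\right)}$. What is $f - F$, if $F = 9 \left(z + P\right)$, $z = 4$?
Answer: $- \frac{841}{70} \approx -12.014$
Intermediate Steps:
$P = - \frac{8}{3}$ ($P = -3 + \frac{1}{2 + \left(-1 + 2\right)} = -3 + \frac{1}{2 + 1} = -3 + \frac{1}{3} = - \frac{8}{3} \approx -2.6667$)
$f = - \frac{1}{70}$ ($f = - \frac{5}{31 + 319} = - \frac{5}{350} = \left(-5\right) \frac{1}{350} = - \frac{1}{70} \approx -0.014286$)
$F = 12$ ($F = 9 \left(4 - \frac{8}{3}\right) = 9 \cdot \frac{4}{3} = 12$)
$f - F = - \frac{1}{70} - 12 = - \frac{841}{70}$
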